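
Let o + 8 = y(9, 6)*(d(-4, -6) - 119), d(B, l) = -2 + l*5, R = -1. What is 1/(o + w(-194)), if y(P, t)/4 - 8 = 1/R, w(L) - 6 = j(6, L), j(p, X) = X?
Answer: -1/4424 ≈ -0.00022604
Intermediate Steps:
w(L) = 6 + L
d(B, l) = -2 + 5*l
y(P, t) = 28 (y(P, t) = 32 + 4/(-1) = 32 + 4*(-1) = 32 - 4 = 28)
o = -4236 (o = -8 + 28*((-2 + 5*(-6)) - 119) = -8 + 28*((-2 - 30) - 119) = -8 + 28*(-32 - 119) = -8 + 28*(-151) = -8 - 4228 = -4236)
1/(o + w(-194)) = 1/(-4236 + (6 - 194)) = 1/(-4236 - 188) = 1/(-4424) = -1/4424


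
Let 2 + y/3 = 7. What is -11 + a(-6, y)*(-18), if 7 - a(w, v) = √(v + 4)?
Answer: -137 + 18*√19 ≈ -58.540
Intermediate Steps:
y = 15 (y = -6 + 3*7 = -6 + 21 = 15)
a(w, v) = 7 - √(4 + v) (a(w, v) = 7 - √(v + 4) = 7 - √(4 + v))
-11 + a(-6, y)*(-18) = -11 + (7 - √(4 + 15))*(-18) = -11 + (7 - √19)*(-18) = -11 + (-126 + 18*√19) = -137 + 18*√19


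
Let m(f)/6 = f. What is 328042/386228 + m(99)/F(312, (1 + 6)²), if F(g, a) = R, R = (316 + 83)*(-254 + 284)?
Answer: 115446727/128420810 ≈ 0.89897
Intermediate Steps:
m(f) = 6*f
R = 11970 (R = 399*30 = 11970)
F(g, a) = 11970
328042/386228 + m(99)/F(312, (1 + 6)²) = 328042/386228 + (6*99)/11970 = 328042*(1/386228) + 594*(1/11970) = 164021/193114 + 33/665 = 115446727/128420810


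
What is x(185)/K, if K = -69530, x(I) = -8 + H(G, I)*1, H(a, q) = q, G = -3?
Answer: -177/69530 ≈ -0.0025457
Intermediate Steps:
x(I) = -8 + I (x(I) = -8 + I*1 = -8 + I)
x(185)/K = (-8 + 185)/(-69530) = 177*(-1/69530) = -177/69530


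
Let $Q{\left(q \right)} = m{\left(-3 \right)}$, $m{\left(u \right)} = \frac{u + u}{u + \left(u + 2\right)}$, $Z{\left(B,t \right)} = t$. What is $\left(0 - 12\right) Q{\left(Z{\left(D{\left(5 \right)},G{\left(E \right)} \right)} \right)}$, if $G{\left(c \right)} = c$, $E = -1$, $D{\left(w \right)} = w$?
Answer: $-18$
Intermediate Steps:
$m{\left(u \right)} = \frac{2 u}{2 + 2 u}$ ($m{\left(u \right)} = \frac{2 u}{u + \left(2 + u\right)} = \frac{2 u}{2 + 2 u}$)
$Q{\left(q \right)} = \frac{3}{2}$ ($Q{\left(q \right)} = - \frac{3}{1 - 3} = - \frac{3}{-2} = \left(-3\right) \left(- \frac{1}{2}\right) = \frac{3}{2}$)
$\left(0 - 12\right) Q{\left(Z{\left(D{\left(5 \right)},G{\left(E \right)} \right)} \right)} = \left(0 - 12\right) \frac{3}{2} = \left(-12\right) \frac{3}{2} = -18$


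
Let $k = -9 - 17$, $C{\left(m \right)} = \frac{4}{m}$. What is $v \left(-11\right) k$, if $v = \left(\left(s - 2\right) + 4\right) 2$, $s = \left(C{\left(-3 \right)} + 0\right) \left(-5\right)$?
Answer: $\frac{14872}{3} \approx 4957.3$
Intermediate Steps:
$s = \frac{20}{3}$ ($s = \left(\frac{4}{-3} + 0\right) \left(-5\right) = \left(4 \left(- \frac{1}{3}\right) + 0\right) \left(-5\right) = \left(- \frac{4}{3} + 0\right) \left(-5\right) = \left(- \frac{4}{3}\right) \left(-5\right) = \frac{20}{3} \approx 6.6667$)
$k = -26$ ($k = -9 - 17 = -26$)
$v = \frac{52}{3}$ ($v = \left(\left(\frac{20}{3} - 2\right) + 4\right) 2 = \left(\frac{14}{3} + 4\right) 2 = \frac{26}{3} \cdot 2 = \frac{52}{3} \approx 17.333$)
$v \left(-11\right) k = \frac{52}{3} \left(-11\right) \left(-26\right) = \left(- \frac{572}{3}\right) \left(-26\right) = \frac{14872}{3}$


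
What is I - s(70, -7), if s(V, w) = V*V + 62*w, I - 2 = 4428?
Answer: -36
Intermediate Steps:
I = 4430 (I = 2 + 4428 = 4430)
s(V, w) = V**2 + 62*w
I - s(70, -7) = 4430 - (70**2 + 62*(-7)) = 4430 - (4900 - 434) = 4430 - 1*4466 = 4430 - 4466 = -36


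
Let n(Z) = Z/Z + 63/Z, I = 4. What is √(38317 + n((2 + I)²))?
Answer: 3*√17031/2 ≈ 195.75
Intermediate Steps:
n(Z) = 1 + 63/Z
√(38317 + n((2 + I)²)) = √(38317 + (63 + (2 + 4)²)/((2 + 4)²)) = √(38317 + (63 + 6²)/(6²)) = √(38317 + (63 + 36)/36) = √(38317 + (1/36)*99) = √(38317 + 11/4) = √(153279/4) = 3*√17031/2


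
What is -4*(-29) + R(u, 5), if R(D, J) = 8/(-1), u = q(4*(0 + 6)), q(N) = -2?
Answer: 108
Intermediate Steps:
u = -2
R(D, J) = -8 (R(D, J) = 8*(-1) = -8)
-4*(-29) + R(u, 5) = -4*(-29) - 8 = 116 - 8 = 108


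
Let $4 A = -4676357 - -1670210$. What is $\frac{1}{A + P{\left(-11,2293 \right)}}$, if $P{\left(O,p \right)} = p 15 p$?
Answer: $\frac{4}{312464793} \approx 1.2801 \cdot 10^{-8}$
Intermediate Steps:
$P{\left(O,p \right)} = 15 p^{2}$ ($P{\left(O,p \right)} = 15 p p = 15 p^{2}$)
$A = - \frac{3006147}{4}$ ($A = \frac{-4676357 - -1670210}{4} = \frac{-4676357 + 1670210}{4} = \frac{1}{4} \left(-3006147\right) = - \frac{3006147}{4} \approx -7.5154 \cdot 10^{5}$)
$\frac{1}{A + P{\left(-11,2293 \right)}} = \frac{1}{- \frac{3006147}{4} + 15 \cdot 2293^{2}} = \frac{1}{- \frac{3006147}{4} + 15 \cdot 5257849} = \frac{1}{- \frac{3006147}{4} + 78867735} = \frac{1}{\frac{312464793}{4}} = \frac{4}{312464793}$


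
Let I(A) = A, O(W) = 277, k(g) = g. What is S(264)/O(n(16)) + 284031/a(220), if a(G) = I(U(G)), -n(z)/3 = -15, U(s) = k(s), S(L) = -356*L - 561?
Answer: 5261517/5540 ≈ 949.73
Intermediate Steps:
S(L) = -561 - 356*L
U(s) = s
n(z) = 45 (n(z) = -3*(-15) = 45)
a(G) = G
S(264)/O(n(16)) + 284031/a(220) = (-561 - 356*264)/277 + 284031/220 = (-561 - 93984)*(1/277) + 284031*(1/220) = -94545*1/277 + 25821/20 = -94545/277 + 25821/20 = 5261517/5540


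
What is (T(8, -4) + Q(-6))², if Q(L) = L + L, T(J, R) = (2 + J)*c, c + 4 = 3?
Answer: 484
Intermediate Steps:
c = -1 (c = -4 + 3 = -1)
T(J, R) = -2 - J (T(J, R) = (2 + J)*(-1) = -2 - J)
Q(L) = 2*L
(T(8, -4) + Q(-6))² = ((-2 - 1*8) + 2*(-6))² = ((-2 - 8) - 12)² = (-10 - 12)² = (-22)² = 484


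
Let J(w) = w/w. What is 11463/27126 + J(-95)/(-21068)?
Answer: 40245893/95248428 ≈ 0.42254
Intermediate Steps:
J(w) = 1
11463/27126 + J(-95)/(-21068) = 11463/27126 + 1/(-21068) = 11463*(1/27126) + 1*(-1/21068) = 3821/9042 - 1/21068 = 40245893/95248428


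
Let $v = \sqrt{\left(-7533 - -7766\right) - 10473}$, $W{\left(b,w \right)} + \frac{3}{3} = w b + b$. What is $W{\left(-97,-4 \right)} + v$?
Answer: $290 + 32 i \sqrt{10} \approx 290.0 + 101.19 i$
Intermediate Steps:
$W{\left(b,w \right)} = -1 + b + b w$ ($W{\left(b,w \right)} = -1 + \left(w b + b\right) = -1 + \left(b w + b\right) = -1 + \left(b + b w\right) = -1 + b + b w$)
$v = 32 i \sqrt{10}$ ($v = \sqrt{\left(-7533 + 7766\right) - 10473} = \sqrt{233 - 10473} = \sqrt{-10240} = 32 i \sqrt{10} \approx 101.19 i$)
$W{\left(-97,-4 \right)} + v = \left(-1 - 97 - -388\right) + 32 i \sqrt{10} = \left(-1 - 97 + 388\right) + 32 i \sqrt{10} = 290 + 32 i \sqrt{10}$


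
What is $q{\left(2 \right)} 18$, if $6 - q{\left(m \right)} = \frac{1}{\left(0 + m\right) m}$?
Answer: $\frac{207}{2} \approx 103.5$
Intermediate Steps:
$q{\left(m \right)} = 6 - \frac{1}{m^{2}}$ ($q{\left(m \right)} = 6 - \frac{1}{\left(0 + m\right) m} = 6 - \frac{1}{m m} = 6 - \frac{1}{m^{2}}$)
$q{\left(2 \right)} 18 = \left(6 - \frac{1}{4}\right) 18 = \frac{23}{4} \cdot 18 = \frac{207}{2}$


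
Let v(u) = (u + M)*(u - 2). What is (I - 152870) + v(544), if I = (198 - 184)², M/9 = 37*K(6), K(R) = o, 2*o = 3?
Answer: 412903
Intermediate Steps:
o = 3/2 (o = (½)*3 = 3/2 ≈ 1.5000)
K(R) = 3/2
M = 999/2 (M = 9*(37*(3/2)) = 9*(111/2) = 999/2 ≈ 499.50)
I = 196 (I = 14² = 196)
v(u) = (-2 + u)*(999/2 + u) (v(u) = (u + 999/2)*(u - 2) = (999/2 + u)*(-2 + u) = (-2 + u)*(999/2 + u))
(I - 152870) + v(544) = (196 - 152870) + (-999 + 544² + (995/2)*544) = -152674 + (-999 + 295936 + 270640) = -152674 + 565577 = 412903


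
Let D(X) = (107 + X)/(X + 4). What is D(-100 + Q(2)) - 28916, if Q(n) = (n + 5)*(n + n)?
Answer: -1966323/68 ≈ -28917.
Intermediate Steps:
Q(n) = 2*n*(5 + n) (Q(n) = (5 + n)*(2*n) = 2*n*(5 + n))
D(X) = (107 + X)/(4 + X)
D(-100 + Q(2)) - 28916 = (107 + (-100 + 2*2*(5 + 2)))/(4 + (-100 + 2*2*(5 + 2))) - 28916 = (107 + (-100 + 2*2*7))/(4 + (-100 + 2*2*7)) - 28916 = (107 + (-100 + 28))/(4 + (-100 + 28)) - 28916 = (107 - 72)/(4 - 72) - 28916 = 35/(-68) - 28916 = -1/68*35 - 28916 = -35/68 - 28916 = -1966323/68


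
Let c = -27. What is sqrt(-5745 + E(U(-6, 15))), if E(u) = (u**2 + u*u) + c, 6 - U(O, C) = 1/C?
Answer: I*sqrt(1282858)/15 ≈ 75.509*I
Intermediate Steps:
U(O, C) = 6 - 1/C
E(u) = -27 + 2*u**2 (E(u) = (u**2 + u*u) - 27 = (u**2 + u**2) - 27 = 2*u**2 - 27 = -27 + 2*u**2)
sqrt(-5745 + E(U(-6, 15))) = sqrt(-5745 + (-27 + 2*(6 - 1/15)**2)) = sqrt(-5745 + (-27 + 2*(89/15)**2)) = sqrt(-5745 + (-27 + 2*(7921/225))) = sqrt(-5745 + (-27 + 15842/225)) = sqrt(-5745 + 9767/225) = sqrt(-1282858/225) = I*sqrt(1282858)/15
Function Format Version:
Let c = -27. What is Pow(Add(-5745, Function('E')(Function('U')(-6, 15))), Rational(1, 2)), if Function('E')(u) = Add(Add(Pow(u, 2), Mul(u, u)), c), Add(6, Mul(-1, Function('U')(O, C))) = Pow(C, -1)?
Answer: Mul(Rational(1, 15), I, Pow(1282858, Rational(1, 2))) ≈ Mul(75.509, I)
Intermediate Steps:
Function('U')(O, C) = Add(6, Mul(-1, Pow(C, -1)))
Function('E')(u) = Add(-27, Mul(2, Pow(u, 2))) (Function('E')(u) = Add(Add(Pow(u, 2), Mul(u, u)), -27) = Add(Add(Pow(u, 2), Pow(u, 2)), -27) = Add(Mul(2, Pow(u, 2)), -27) = Add(-27, Mul(2, Pow(u, 2))))
Pow(Add(-5745, Function('E')(Function('U')(-6, 15))), Rational(1, 2)) = Pow(Add(-5745, Add(-27, Mul(2, Pow(Add(6, Mul(-1, Pow(15, -1))), 2)))), Rational(1, 2)) = Pow(Add(-5745, Add(-27, Mul(2, Pow(Add(6, Mul(-1, Rational(1, 15))), 2)))), Rational(1, 2)) = Pow(Add(-5745, Add(-27, Mul(2, Pow(Add(6, Rational(-1, 15)), 2)))), Rational(1, 2)) = Pow(Add(-5745, Add(-27, Mul(2, Pow(Rational(89, 15), 2)))), Rational(1, 2)) = Pow(Add(-5745, Add(-27, Mul(2, Rational(7921, 225)))), Rational(1, 2)) = Pow(Add(-5745, Add(-27, Rational(15842, 225))), Rational(1, 2)) = Pow(Add(-5745, Rational(9767, 225)), Rational(1, 2)) = Pow(Rational(-1282858, 225), Rational(1, 2)) = Mul(Rational(1, 15), I, Pow(1282858, Rational(1, 2)))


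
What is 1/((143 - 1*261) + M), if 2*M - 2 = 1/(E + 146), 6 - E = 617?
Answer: -930/108811 ≈ -0.0085469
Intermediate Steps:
E = -611 (E = 6 - 1*617 = 6 - 617 = -611)
M = 929/930 (M = 1 + 1/(2*(-611 + 146)) = 1 + (1/2)/(-465) = 1 + (1/2)*(-1/465) = 1 - 1/930 = 929/930 ≈ 0.99892)
1/((143 - 1*261) + M) = 1/((143 - 1*261) + 929/930) = 1/((143 - 261) + 929/930) = 1/(-118 + 929/930) = 1/(-108811/930) = -930/108811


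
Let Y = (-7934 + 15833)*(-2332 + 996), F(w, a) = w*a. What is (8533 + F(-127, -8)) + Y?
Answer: -10543515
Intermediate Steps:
F(w, a) = a*w
Y = -10553064 (Y = 7899*(-1336) = -10553064)
(8533 + F(-127, -8)) + Y = (8533 - 8*(-127)) - 10553064 = (8533 + 1016) - 10553064 = 9549 - 10553064 = -10543515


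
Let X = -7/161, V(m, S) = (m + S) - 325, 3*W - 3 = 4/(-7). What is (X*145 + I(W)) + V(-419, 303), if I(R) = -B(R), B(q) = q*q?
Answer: -4543655/10143 ≈ -447.96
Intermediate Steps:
W = 17/21 (W = 1 + (4/(-7))/3 = 1 + (4*(-1/7))/3 = 1 + (1/3)*(-4/7) = 1 - 4/21 = 17/21 ≈ 0.80952)
B(q) = q**2
I(R) = -R**2
V(m, S) = -325 + S + m (V(m, S) = (S + m) - 325 = -325 + S + m)
X = -1/23 (X = -7*1/161 = -1/23 ≈ -0.043478)
(X*145 + I(W)) + V(-419, 303) = (-1/23*145 - (17/21)**2) + (-325 + 303 - 419) = (-145/23 - 1*289/441) - 441 = (-145/23 - 289/441) - 441 = -70592/10143 - 441 = -4543655/10143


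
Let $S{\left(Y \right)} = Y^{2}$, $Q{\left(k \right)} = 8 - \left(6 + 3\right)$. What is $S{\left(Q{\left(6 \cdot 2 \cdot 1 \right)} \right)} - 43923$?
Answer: $-43922$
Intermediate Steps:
$Q{\left(k \right)} = -1$ ($Q{\left(k \right)} = 8 - 9 = -1$)
$S{\left(Q{\left(6 \cdot 2 \cdot 1 \right)} \right)} - 43923 = \left(-1\right)^{2} - 43923 = 1 - 43923 = -43922$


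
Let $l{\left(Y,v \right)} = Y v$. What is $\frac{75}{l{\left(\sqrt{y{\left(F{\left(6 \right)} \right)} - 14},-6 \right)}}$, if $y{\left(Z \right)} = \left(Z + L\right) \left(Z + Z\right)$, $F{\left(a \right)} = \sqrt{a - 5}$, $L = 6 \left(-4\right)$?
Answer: $\frac{5 i \sqrt{15}}{12} \approx 1.6137 i$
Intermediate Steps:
$L = -24$
$F{\left(a \right)} = \sqrt{-5 + a}$
$y{\left(Z \right)} = 2 Z \left(-24 + Z\right)$ ($y{\left(Z \right)} = \left(Z - 24\right) \left(Z + Z\right) = \left(-24 + Z\right) 2 Z = 2 Z \left(-24 + Z\right)$)
$\frac{75}{l{\left(\sqrt{y{\left(F{\left(6 \right)} \right)} - 14},-6 \right)}} = \frac{75}{\sqrt{2 \sqrt{-5 + 6} \left(-24 + \sqrt{-5 + 6}\right) - 14} \left(-6\right)} = \frac{75}{\sqrt{2 \sqrt{1} \left(-24 + \sqrt{1}\right) - 14} \left(-6\right)} = \frac{75}{\sqrt{2 \cdot 1 \left(-24 + 1\right) - 14} \left(-6\right)} = \frac{75}{\sqrt{2 \cdot 1 \left(-23\right) - 14} \left(-6\right)} = \frac{75}{\sqrt{-46 - 14} \left(-6\right)} = \frac{75}{\sqrt{-60} \left(-6\right)} = \frac{75}{2 i \sqrt{15} \left(-6\right)} = \frac{75}{\left(-12\right) i \sqrt{15}} = 75 \frac{i \sqrt{15}}{180} = \frac{5 i \sqrt{15}}{12}$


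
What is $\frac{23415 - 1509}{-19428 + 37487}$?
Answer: $\frac{21906}{18059} \approx 1.213$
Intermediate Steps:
$\frac{23415 - 1509}{-19428 + 37487} = \frac{21906}{18059}$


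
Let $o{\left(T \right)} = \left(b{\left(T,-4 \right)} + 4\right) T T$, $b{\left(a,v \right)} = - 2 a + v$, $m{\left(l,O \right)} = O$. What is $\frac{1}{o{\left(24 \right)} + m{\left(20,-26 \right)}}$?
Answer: $- \frac{1}{27674} \approx -3.6135 \cdot 10^{-5}$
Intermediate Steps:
$b{\left(a,v \right)} = v - 2 a$
$o{\left(T \right)} = - 2 T^{3}$ ($o{\left(T \right)} = \left(\left(-4 - 2 T\right) + 4\right) T T = - 2 T T^{2} = - 2 T^{3}$)
$\frac{1}{o{\left(24 \right)} + m{\left(20,-26 \right)}} = \frac{1}{- 2 \cdot 24^{3} - 26} = \frac{1}{\left(-2\right) 13824 - 26} = \frac{1}{-27648 - 26} = \frac{1}{-27674} = - \frac{1}{27674}$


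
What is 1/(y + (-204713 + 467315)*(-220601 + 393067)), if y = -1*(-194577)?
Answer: 1/45290111109 ≈ 2.2080e-11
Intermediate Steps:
y = 194577
1/(y + (-204713 + 467315)*(-220601 + 393067)) = 1/(194577 + (-204713 + 467315)*(-220601 + 393067)) = 1/(194577 + 262602*172466) = 1/(194577 + 45289916532) = 1/45290111109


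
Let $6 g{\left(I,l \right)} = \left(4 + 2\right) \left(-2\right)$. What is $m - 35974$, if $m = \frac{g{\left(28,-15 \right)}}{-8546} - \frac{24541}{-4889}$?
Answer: $- \frac{751417065296}{20890697} \approx -35969.0$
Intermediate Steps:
$g{\left(I,l \right)} = -2$ ($g{\left(I,l \right)} = \frac{\left(4 + 2\right) \left(-2\right)}{6} = \frac{6 \left(-2\right)}{6} = \frac{1}{6} \left(-12\right) = -2$)
$m = \frac{104868582}{20890697}$ ($m = - \frac{2}{-8546} - \frac{24541}{-4889} = \left(-2\right) \left(- \frac{1}{8546}\right) - - \frac{24541}{4889} = \frac{1}{4273} + \frac{24541}{4889} = \frac{104868582}{20890697} \approx 5.0199$)
$m - 35974 = \frac{104868582}{20890697} - 35974 = - \frac{751417065296}{20890697}$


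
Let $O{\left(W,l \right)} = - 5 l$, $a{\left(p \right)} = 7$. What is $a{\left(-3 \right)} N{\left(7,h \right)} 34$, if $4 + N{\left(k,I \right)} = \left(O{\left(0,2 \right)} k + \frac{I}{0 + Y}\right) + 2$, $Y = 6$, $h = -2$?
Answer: $- \frac{51646}{3} \approx -17215.0$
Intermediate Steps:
$N{\left(k,I \right)} = -2 - 10 k + \frac{I}{6}$ ($N{\left(k,I \right)} = -4 + \left(\left(\left(-5\right) 2 k + \frac{I}{0 + 6}\right) + 2\right) = -4 + \left(\left(- 10 k + \frac{I}{6}\right) + 2\right) = -4 + \left(2 - 10 k + \frac{I}{6}\right) = -2 - 10 k + \frac{I}{6}$)
$a{\left(-3 \right)} N{\left(7,h \right)} 34 = 7 \left(-2 - 70 + \frac{1}{6} \left(-2\right)\right) 34 = 7 \left(-2 - 70 - \frac{1}{3}\right) 34 = 7 \left(- \frac{217}{3}\right) 34 = \left(- \frac{1519}{3}\right) 34 = - \frac{51646}{3}$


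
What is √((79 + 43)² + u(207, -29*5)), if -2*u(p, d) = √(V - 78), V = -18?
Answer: √(14884 - 2*I*√6) ≈ 122.0 - 0.0201*I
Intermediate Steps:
u(p, d) = -2*I*√6 (u(p, d) = -√(-18 - 78)/2 = -2*I*√6)
√((79 + 43)² + u(207, -29*5)) = √((79 + 43)² - 2*I*√6) = √(122² - 2*I*√6) = √(14884 - 2*I*√6)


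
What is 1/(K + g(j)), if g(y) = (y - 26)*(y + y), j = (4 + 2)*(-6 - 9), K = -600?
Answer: 1/20280 ≈ 4.9310e-5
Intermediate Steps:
j = -90 (j = 6*(-15) = -90)
g(y) = 2*y*(-26 + y) (g(y) = (-26 + y)*(2*y) = 2*y*(-26 + y))
1/(K + g(j)) = 1/(-600 + 2*(-90)*(-26 - 90)) = 1/(-600 + 2*(-90)*(-116)) = 1/(-600 + 20880) = 1/20280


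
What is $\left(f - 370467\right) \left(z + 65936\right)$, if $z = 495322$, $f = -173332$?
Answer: $-305211539142$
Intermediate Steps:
$\left(f - 370467\right) \left(z + 65936\right) = \left(-173332 - 370467\right) \left(495322 + 65936\right) = \left(-543799\right) 561258 = -305211539142$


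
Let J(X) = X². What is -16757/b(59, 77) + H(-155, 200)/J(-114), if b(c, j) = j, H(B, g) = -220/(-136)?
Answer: -7404310813/34023528 ≈ -217.62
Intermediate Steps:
H(B, g) = 55/34 (H(B, g) = -220*(-1/136) = 55/34)
-16757/b(59, 77) + H(-155, 200)/J(-114) = -16757/77 + 55/(34*((-114)²)) = -16757*1/77 + (55/34)/12996 = -16757/77 + (55/34)*(1/12996) = -16757/77 + 55/441864 = -7404310813/34023528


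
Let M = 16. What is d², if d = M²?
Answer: 65536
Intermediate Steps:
d = 256 (d = 16² = 256)
d² = 256² = 65536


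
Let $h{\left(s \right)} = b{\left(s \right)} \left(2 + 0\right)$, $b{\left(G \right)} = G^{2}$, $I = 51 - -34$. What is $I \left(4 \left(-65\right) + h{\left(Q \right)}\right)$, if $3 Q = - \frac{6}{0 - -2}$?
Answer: $-21930$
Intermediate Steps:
$I = 85$ ($I = 51 + 34 = 85$)
$Q = -1$ ($Q = \frac{\left(-6\right) \frac{1}{0 - -2}}{3} = \frac{\left(-6\right) \frac{1}{0 + 2}}{3} = \frac{\left(-6\right) \frac{1}{2}}{3} = \frac{1}{3} \left(-3\right) = -1$)
$h{\left(s \right)} = 2 s^{2}$ ($h{\left(s \right)} = s^{2} \left(2 + 0\right) = s^{2} \cdot 2 = 2 s^{2}$)
$I \left(4 \left(-65\right) + h{\left(Q \right)}\right) = 85 \left(4 \left(-65\right) + 2 \left(-1\right)^{2}\right) = 85 \left(-260 + 2 \cdot 1\right) = 85 \left(-260 + 2\right) = 85 \left(-258\right) = -21930$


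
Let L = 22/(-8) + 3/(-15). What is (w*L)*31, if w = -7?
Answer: 12803/20 ≈ 640.15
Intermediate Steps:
L = -59/20 (L = 22*(-1/8) + 3*(-1/15) = -11/4 - 1/5 = -59/20 ≈ -2.9500)
(w*L)*31 = -7*(-59/20)*31 = (413/20)*31 = 12803/20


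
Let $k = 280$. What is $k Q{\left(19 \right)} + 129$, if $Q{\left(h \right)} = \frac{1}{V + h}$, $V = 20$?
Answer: $\frac{5311}{39} \approx 136.18$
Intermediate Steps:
$Q{\left(h \right)} = \frac{1}{20 + h}$
$k Q{\left(19 \right)} + 129 = \frac{280}{20 + 19} + 129 = \frac{280}{39} + 129 = \frac{5311}{39}$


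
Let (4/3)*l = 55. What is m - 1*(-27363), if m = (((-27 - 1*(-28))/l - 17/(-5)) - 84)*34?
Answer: 812573/33 ≈ 24623.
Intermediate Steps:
l = 165/4 (l = (¾)*55 = 165/4 ≈ 41.250)
m = -90406/33 (m = (((-27 - 1*(-28))/(165/4) - 17/(-5)) - 84)*34 = (((-27 + 28)*(4/165) - 17*(-⅕)) - 84)*34 = ((1*(4/165) + 17/5) - 84)*34 = ((4/165 + 17/5) - 84)*34 = (113/33 - 84)*34 = -2659/33*34 = -90406/33 ≈ -2739.6)
m - 1*(-27363) = -90406/33 - 1*(-27363) = -90406/33 + 27363 = 812573/33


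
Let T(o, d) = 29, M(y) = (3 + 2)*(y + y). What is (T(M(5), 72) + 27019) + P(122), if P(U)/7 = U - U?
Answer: 27048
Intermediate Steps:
M(y) = 10*y (M(y) = 5*(2*y) = 10*y)
P(U) = 0 (P(U) = 7*(U - U) = 7*0 = 0)
(T(M(5), 72) + 27019) + P(122) = (29 + 27019) + 0 = 27048 + 0 = 27048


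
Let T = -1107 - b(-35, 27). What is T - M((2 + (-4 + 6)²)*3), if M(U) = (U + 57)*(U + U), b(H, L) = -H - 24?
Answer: -3818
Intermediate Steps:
b(H, L) = -24 - H
M(U) = 2*U*(57 + U) (M(U) = (57 + U)*(2*U) = 2*U*(57 + U))
T = -1118 (T = -1107 - (-24 - 1*(-35)) = -1107 - (-24 + 35) = -1107 - 1*11 = -1107 - 11 = -1118)
T - M((2 + (-4 + 6)²)*3) = -1118 - 2*(2 + (-4 + 6)²)*3*(57 + (2 + (-4 + 6)²)*3) = -1118 - 2*(2 + 2²)*3*(57 + (2 + 2²)*3) = -1118 - 2*(2 + 4)*3*(57 + (2 + 4)*3) = -1118 - 2*6*3*(57 + 6*3) = -1118 - 2*18*(57 + 18) = -1118 - 2*18*75 = -1118 - 1*2700 = -1118 - 2700 = -3818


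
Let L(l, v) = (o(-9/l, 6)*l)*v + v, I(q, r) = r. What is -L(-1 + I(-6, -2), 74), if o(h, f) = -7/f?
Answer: -333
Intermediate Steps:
L(l, v) = v - 7*l*v/6 (L(l, v) = ((-7/6)*l)*v + v = ((-7*⅙)*l)*v + v = (-7*l/6)*v + v = -7*l*v/6 + v = v - 7*l*v/6)
-L(-1 + I(-6, -2), 74) = -74*(6 - 7*(-1 - 2))/6 = -74*(6 - 7*(-3))/6 = -74*(6 + 21)/6 = -74*27/6 = -1*333 = -333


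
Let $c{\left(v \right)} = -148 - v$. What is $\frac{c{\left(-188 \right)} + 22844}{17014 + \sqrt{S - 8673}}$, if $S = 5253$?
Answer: $\frac{48668547}{36184952} - \frac{17163 i \sqrt{95}}{36184952} \approx 1.345 - 0.004623 i$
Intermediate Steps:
$\frac{c{\left(-188 \right)} + 22844}{17014 + \sqrt{S - 8673}} = \frac{\left(-148 - -188\right) + 22844}{17014 + \sqrt{5253 - 8673}} = \frac{\left(-148 + 188\right) + 22844}{17014 + \sqrt{-3420}} = \frac{40 + 22844}{17014 + 6 i \sqrt{95}} = \frac{22884}{17014 + 6 i \sqrt{95}}$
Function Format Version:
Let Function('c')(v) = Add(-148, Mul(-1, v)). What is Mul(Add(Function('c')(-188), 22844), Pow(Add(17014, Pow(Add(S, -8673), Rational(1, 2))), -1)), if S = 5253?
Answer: Add(Rational(48668547, 36184952), Mul(Rational(-17163, 36184952), I, Pow(95, Rational(1, 2)))) ≈ Add(1.3450, Mul(-0.0046230, I))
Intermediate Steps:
Mul(Add(Function('c')(-188), 22844), Pow(Add(17014, Pow(Add(S, -8673), Rational(1, 2))), -1)) = Mul(Add(Add(-148, Mul(-1, -188)), 22844), Pow(Add(17014, Pow(Add(5253, -8673), Rational(1, 2))), -1)) = Mul(Add(Add(-148, 188), 22844), Pow(Add(17014, Pow(-3420, Rational(1, 2))), -1)) = Mul(Add(40, 22844), Pow(Add(17014, Mul(6, I, Pow(95, Rational(1, 2)))), -1)) = Mul(22884, Pow(Add(17014, Mul(6, I, Pow(95, Rational(1, 2)))), -1))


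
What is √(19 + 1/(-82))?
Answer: 3*√14186/82 ≈ 4.3575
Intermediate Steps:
√(19 + 1/(-82)) = √(19 - 1/82) = √(1557/82) = 3*√14186/82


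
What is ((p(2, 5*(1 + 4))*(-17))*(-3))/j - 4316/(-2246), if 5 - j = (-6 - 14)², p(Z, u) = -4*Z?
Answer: 1310594/443585 ≈ 2.9546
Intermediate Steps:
j = -395 (j = 5 - (-6 - 14)² = 5 - 1*(-20)² = 5 - 1*400 = 5 - 400 = -395)
((p(2, 5*(1 + 4))*(-17))*(-3))/j - 4316/(-2246) = ((-4*2*(-17))*(-3))/(-395) - 4316/(-2246) = (-8*(-17)*(-3))*(-1/395) - 4316*(-1/2246) = (136*(-3))*(-1/395) + 2158/1123 = -408*(-1/395) + 2158/1123 = 408/395 + 2158/1123 = 1310594/443585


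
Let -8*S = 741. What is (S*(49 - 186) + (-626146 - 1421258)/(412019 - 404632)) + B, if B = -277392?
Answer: -15659230785/59096 ≈ -2.6498e+5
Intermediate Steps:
S = -741/8 (S = -⅛*741 = -741/8 ≈ -92.625)
(S*(49 - 186) + (-626146 - 1421258)/(412019 - 404632)) + B = (-741*(49 - 186)/8 + (-626146 - 1421258)/(412019 - 404632)) - 277392 = (-741/8*(-137) - 2047404/7387) - 277392 = (101517/8 - 2047404*1/7387) - 277392 = (101517/8 - 2047404/7387) - 277392 = 733526847/59096 - 277392 = -15659230785/59096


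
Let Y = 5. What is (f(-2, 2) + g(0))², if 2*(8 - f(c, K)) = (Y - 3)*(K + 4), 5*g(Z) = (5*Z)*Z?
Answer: 4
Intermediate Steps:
g(Z) = Z² (g(Z) = ((5*Z)*Z)/5 = (5*Z²)/5 = Z²)
f(c, K) = 4 - K (f(c, K) = 8 - (5 - 3)*(K + 4)/2 = 8 - (4 + K) = 8 - (8 + 2*K)/2 = 8 + (-4 - K) = 4 - K)
(f(-2, 2) + g(0))² = ((4 - 1*2) + 0²)² = ((4 - 2) + 0)² = (2 + 0)² = 2² = 4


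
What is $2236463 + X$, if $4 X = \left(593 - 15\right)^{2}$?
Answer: $2319984$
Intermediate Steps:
$X = 83521$ ($X = \frac{\left(593 - 15\right)^{2}}{4} = \frac{578^{2}}{4} = \frac{1}{4} \cdot 334084 = 83521$)
$2236463 + X = 2236463 + 83521 = 2319984$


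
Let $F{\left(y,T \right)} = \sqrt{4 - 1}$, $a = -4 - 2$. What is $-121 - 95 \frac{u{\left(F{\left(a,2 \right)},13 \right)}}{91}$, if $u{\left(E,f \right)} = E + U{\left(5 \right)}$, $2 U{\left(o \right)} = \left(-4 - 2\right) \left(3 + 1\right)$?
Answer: $- \frac{9871}{91} - \frac{95 \sqrt{3}}{91} \approx -110.28$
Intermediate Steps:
$U{\left(o \right)} = -12$ ($U{\left(o \right)} = \frac{\left(-4 - 2\right) \left(3 + 1\right)}{2} = \frac{\left(-6\right) 4}{2} = \frac{1}{2} \left(-24\right) = -12$)
$a = -6$ ($a = -4 - 2 = -6$)
$F{\left(y,T \right)} = \sqrt{3}$
$u{\left(E,f \right)} = -12 + E$ ($u{\left(E,f \right)} = E - 12 = -12 + E$)
$-121 - 95 \frac{u{\left(F{\left(a,2 \right)},13 \right)}}{91} = -121 - 95 \frac{-12 + \sqrt{3}}{91} = -121 - 95 \left(-12 + \sqrt{3}\right) \frac{1}{91} = -121 - 95 \left(- \frac{12}{91} + \frac{\sqrt{3}}{91}\right) = -121 + \left(\frac{1140}{91} - \frac{95 \sqrt{3}}{91}\right) = - \frac{9871}{91} - \frac{95 \sqrt{3}}{91}$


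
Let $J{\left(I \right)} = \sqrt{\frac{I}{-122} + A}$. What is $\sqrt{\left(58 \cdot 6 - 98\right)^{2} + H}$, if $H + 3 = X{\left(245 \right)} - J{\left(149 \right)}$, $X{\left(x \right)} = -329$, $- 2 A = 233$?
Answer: $\frac{\sqrt{231327128 - 61 i \sqrt{438041}}}{61} \approx 249.34 - 0.021758 i$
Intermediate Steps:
$A = - \frac{233}{2}$ ($A = \left(- \frac{1}{2}\right) 233 = - \frac{233}{2} \approx -116.5$)
$J{\left(I \right)} = \sqrt{- \frac{233}{2} - \frac{I}{122}}$ ($J{\left(I \right)} = \sqrt{\frac{I}{-122} - \frac{233}{2}} = \sqrt{I \left(- \frac{1}{122}\right) - \frac{233}{2}} = \sqrt{- \frac{I}{122} - \frac{233}{2}} = \sqrt{- \frac{233}{2} - \frac{I}{122}}$)
$H = -332 - \frac{i \sqrt{438041}}{61}$ ($H = -3 - \left(329 + \frac{\sqrt{-1733986 - 18178}}{122}\right) = -3 - \left(329 + \frac{\sqrt{-1752164}}{122}\right) = -3 - \left(329 + \frac{2 i \sqrt{438041}}{122}\right) = -3 - \left(329 + \frac{i \sqrt{438041}}{61}\right) = -332 - \frac{i \sqrt{438041}}{61} \approx -332.0 - 10.85 i$)
$\sqrt{\left(58 \cdot 6 - 98\right)^{2} + H} = \sqrt{\left(58 \cdot 6 - 98\right)^{2} - \left(332 + \frac{i \sqrt{438041}}{61}\right)} = \sqrt{\left(348 - 98\right)^{2} - \left(332 + \frac{i \sqrt{438041}}{61}\right)} = \sqrt{250^{2} - \left(332 + \frac{i \sqrt{438041}}{61}\right)} = \sqrt{62500 - \left(332 + \frac{i \sqrt{438041}}{61}\right)} = \sqrt{62168 - \frac{i \sqrt{438041}}{61}}$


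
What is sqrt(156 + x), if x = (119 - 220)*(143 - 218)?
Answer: 3*sqrt(859) ≈ 87.926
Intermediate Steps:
x = 7575 (x = -101*(-75) = 7575)
sqrt(156 + x) = sqrt(156 + 7575) = sqrt(7731) = 3*sqrt(859)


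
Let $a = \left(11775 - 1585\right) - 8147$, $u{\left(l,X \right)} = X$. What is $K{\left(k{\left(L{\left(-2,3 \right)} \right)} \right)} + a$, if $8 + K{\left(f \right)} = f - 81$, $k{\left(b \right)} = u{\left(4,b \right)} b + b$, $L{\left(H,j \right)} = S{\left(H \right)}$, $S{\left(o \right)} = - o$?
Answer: $1960$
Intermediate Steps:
$L{\left(H,j \right)} = - H$
$k{\left(b \right)} = b + b^{2}$ ($k{\left(b \right)} = b b + b = b^{2} + b = b + b^{2}$)
$K{\left(f \right)} = -89 + f$ ($K{\left(f \right)} = -8 + \left(f - 81\right) = -8 + \left(-81 + f\right) = -89 + f$)
$a = 2043$ ($a = 10190 - 8147 = 2043$)
$K{\left(k{\left(L{\left(-2,3 \right)} \right)} \right)} + a = \left(-89 + \left(-1\right) \left(-2\right) \left(1 - -2\right)\right) + 2043 = \left(-89 + 2 \left(1 + 2\right)\right) + 2043 = \left(-89 + 2 \cdot 3\right) + 2043 = \left(-89 + 6\right) + 2043 = -83 + 2043 = 1960$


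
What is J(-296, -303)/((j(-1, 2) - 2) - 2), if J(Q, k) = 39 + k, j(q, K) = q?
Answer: 264/5 ≈ 52.800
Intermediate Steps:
J(-296, -303)/((j(-1, 2) - 2) - 2) = (39 - 303)/((-1 - 2) - 2) = -264/(-3 - 2) = -264/(-5) = -264*(-⅕) = 264/5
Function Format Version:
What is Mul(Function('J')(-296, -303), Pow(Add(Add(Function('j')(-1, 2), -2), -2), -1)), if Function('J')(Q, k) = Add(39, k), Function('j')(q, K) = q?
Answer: Rational(264, 5) ≈ 52.800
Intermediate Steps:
Mul(Function('J')(-296, -303), Pow(Add(Add(Function('j')(-1, 2), -2), -2), -1)) = Mul(Add(39, -303), Pow(Add(Add(-1, -2), -2), -1)) = Mul(-264, Pow(Add(-3, -2), -1)) = Mul(-264, Pow(-5, -1)) = Mul(-264, Rational(-1, 5)) = Rational(264, 5)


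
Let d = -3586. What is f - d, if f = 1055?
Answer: 4641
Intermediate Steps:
f - d = 1055 - 1*(-3586) = 1055 + 3586 = 4641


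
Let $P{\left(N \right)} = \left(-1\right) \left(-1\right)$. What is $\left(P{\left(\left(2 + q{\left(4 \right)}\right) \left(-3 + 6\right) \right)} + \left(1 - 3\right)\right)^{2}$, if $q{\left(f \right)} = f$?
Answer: $1$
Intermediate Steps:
$P{\left(N \right)} = 1$
$\left(P{\left(\left(2 + q{\left(4 \right)}\right) \left(-3 + 6\right) \right)} + \left(1 - 3\right)\right)^{2} = \left(1 + \left(1 - 3\right)\right)^{2} = \left(1 - 2\right)^{2} = \left(-1\right)^{2} = 1$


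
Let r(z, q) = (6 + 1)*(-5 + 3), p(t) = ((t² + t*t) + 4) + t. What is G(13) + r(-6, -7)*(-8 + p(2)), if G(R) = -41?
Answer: -125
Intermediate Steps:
p(t) = 4 + t + 2*t² (p(t) = ((t² + t²) + 4) + t = (2*t² + 4) + t = (4 + 2*t²) + t = 4 + t + 2*t²)
r(z, q) = -14 (r(z, q) = 7*(-2) = -14)
G(13) + r(-6, -7)*(-8 + p(2)) = -41 - 14*(-8 + (4 + 2 + 2*2²)) = -41 - 14*(-8 + (4 + 2 + 2*4)) = -41 - 14*(-8 + (4 + 2 + 8)) = -41 - 14*(-8 + 14) = -41 - 14*6 = -41 - 84 = -125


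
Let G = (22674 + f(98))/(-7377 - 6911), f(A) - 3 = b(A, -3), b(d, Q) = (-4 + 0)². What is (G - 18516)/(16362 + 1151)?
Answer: -264579301/250225744 ≈ -1.0574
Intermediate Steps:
b(d, Q) = 16 (b(d, Q) = (-4)² = 16)
f(A) = 19 (f(A) = 3 + 16 = 19)
G = -22693/14288 (G = (22674 + 19)/(-7377 - 6911) = 22693/(-14288) = 22693*(-1/14288) = -22693/14288 ≈ -1.5883)
(G - 18516)/(16362 + 1151) = (-22693/14288 - 18516)/(16362 + 1151) = -264579301/14288/17513 = -264579301/14288*1/17513 = -264579301/250225744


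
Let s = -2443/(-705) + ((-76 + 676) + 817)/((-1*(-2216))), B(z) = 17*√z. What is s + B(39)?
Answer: 6412673/1562280 + 17*√39 ≈ 110.27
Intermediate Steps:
s = 6412673/1562280 (s = -2443*(-1/705) + (600 + 817)/2216 = 2443/705 + 1417*(1/2216) = 2443/705 + 1417/2216 = 6412673/1562280 ≈ 4.1047)
s + B(39) = 6412673/1562280 + 17*√39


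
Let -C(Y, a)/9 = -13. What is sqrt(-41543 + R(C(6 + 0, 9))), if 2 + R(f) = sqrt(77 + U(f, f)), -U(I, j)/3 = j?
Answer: sqrt(-41545 + I*sqrt(274)) ≈ 0.0406 + 203.83*I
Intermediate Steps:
C(Y, a) = 117 (C(Y, a) = -9*(-13) = 117)
U(I, j) = -3*j
R(f) = -2 + sqrt(77 - 3*f)
sqrt(-41543 + R(C(6 + 0, 9))) = sqrt(-41543 + (-2 + sqrt(77 - 3*117))) = sqrt(-41543 + (-2 + sqrt(77 - 351))) = sqrt(-41543 + (-2 + sqrt(-274))) = sqrt(-41543 + (-2 + I*sqrt(274))) = sqrt(-41545 + I*sqrt(274))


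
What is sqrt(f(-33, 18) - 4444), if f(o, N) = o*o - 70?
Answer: 5*I*sqrt(137) ≈ 58.523*I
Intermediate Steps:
f(o, N) = -70 + o**2 (f(o, N) = o**2 - 70 = -70 + o**2)
sqrt(f(-33, 18) - 4444) = sqrt((-70 + (-33)**2) - 4444) = sqrt((-70 + 1089) - 4444) = sqrt(1019 - 4444) = sqrt(-3425) = 5*I*sqrt(137)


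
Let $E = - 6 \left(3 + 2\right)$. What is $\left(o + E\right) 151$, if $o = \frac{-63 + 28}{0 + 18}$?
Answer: $- \frac{86825}{18} \approx -4823.6$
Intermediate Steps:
$E = -30$ ($E = \left(-6\right) 5 = -30$)
$o = - \frac{35}{18} \approx -1.9444$
$\left(o + E\right) 151 = \left(- \frac{35}{18} - 30\right) 151 = \left(- \frac{575}{18}\right) 151 = - \frac{86825}{18}$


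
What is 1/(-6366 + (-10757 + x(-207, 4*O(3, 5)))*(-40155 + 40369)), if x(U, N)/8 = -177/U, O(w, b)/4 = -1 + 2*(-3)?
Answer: -69/159176108 ≈ -4.3348e-7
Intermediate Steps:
O(w, b) = -28 (O(w, b) = 4*(-1 + 2*(-3)) = 4*(-1 - 6) = 4*(-7) = -28)
x(U, N) = -1416/U (x(U, N) = 8*(-177/U) = -1416/U)
1/(-6366 + (-10757 + x(-207, 4*O(3, 5)))*(-40155 + 40369)) = 1/(-6366 + (-10757 - 1416/(-207))*(-40155 + 40369)) = 1/(-6366 + (-10757 - 1416*(-1/207))*214) = 1/(-6366 + (-10757 + 472/69)*214) = 1/(-6366 - 741761/69*214) = 1/(-6366 - 158736854/69) = 1/(-159176108/69) = -69/159176108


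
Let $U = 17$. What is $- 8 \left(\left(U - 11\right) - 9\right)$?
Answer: $24$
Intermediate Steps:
$- 8 \left(\left(U - 11\right) - 9\right) = - 8 \left(\left(17 - 11\right) - 9\right) = - 8 \left(6 - 9\right) = \left(-8\right) \left(-3\right) = 24$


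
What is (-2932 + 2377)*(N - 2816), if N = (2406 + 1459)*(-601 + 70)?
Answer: 1140597705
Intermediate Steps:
N = -2052315 (N = 3865*(-531) = -2052315)
(-2932 + 2377)*(N - 2816) = (-2932 + 2377)*(-2052315 - 2816) = -555*(-2055131) = 1140597705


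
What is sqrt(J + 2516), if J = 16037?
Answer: sqrt(18553) ≈ 136.21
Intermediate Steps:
sqrt(J + 2516) = sqrt(16037 + 2516) = sqrt(18553)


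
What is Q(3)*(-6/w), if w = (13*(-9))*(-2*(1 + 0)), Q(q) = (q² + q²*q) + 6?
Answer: -14/13 ≈ -1.0769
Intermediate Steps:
Q(q) = 6 + q² + q³ (Q(q) = (q² + q³) + 6 = 6 + q² + q³)
w = 234 (w = -(-234) = -117*(-2) = 234)
Q(3)*(-6/w) = (6 + 3² + 3³)*(-6/234) = (6 + 9 + 27)*(-6*1/234) = 42*(-1/39) = -14/13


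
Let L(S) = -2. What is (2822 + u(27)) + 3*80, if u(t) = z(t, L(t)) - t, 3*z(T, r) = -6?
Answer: 3033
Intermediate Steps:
z(T, r) = -2 (z(T, r) = (⅓)*(-6) = -2)
u(t) = -2 - t
(2822 + u(27)) + 3*80 = (2822 + (-2 - 1*27)) + 3*80 = (2822 + (-2 - 27)) + 240 = (2822 - 29) + 240 = 2793 + 240 = 3033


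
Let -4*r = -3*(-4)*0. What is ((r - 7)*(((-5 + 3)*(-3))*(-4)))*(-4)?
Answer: -672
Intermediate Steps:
r = 0 (r = -(-3*(-4))*0/4 = -3*0 = -¼*0 = 0)
((r - 7)*(((-5 + 3)*(-3))*(-4)))*(-4) = ((0 - 7)*(((-5 + 3)*(-3))*(-4)))*(-4) = -7*(-2*(-3))*(-4)*(-4) = -42*(-4)*(-4) = -7*(-24)*(-4) = 168*(-4) = -672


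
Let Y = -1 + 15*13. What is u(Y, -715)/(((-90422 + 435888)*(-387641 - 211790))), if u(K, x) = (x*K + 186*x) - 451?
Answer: 24741/18825729986 ≈ 1.3142e-6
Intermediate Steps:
Y = 194 (Y = -1 + 195 = 194)
u(K, x) = -451 + 186*x + K*x (u(K, x) = (K*x + 186*x) - 451 = (186*x + K*x) - 451 = -451 + 186*x + K*x)
u(Y, -715)/(((-90422 + 435888)*(-387641 - 211790))) = (-451 + 186*(-715) + 194*(-715))/(((-90422 + 435888)*(-387641 - 211790))) = (-451 - 132990 - 138710)/((345466*(-599431))) = -272151/(-207083029846) = -272151*(-1/207083029846) = 24741/18825729986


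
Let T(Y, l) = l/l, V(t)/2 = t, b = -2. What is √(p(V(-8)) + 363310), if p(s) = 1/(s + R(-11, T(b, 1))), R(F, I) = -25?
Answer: √610724069/41 ≈ 602.75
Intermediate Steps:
V(t) = 2*t
T(Y, l) = 1
p(s) = 1/(-25 + s) (p(s) = 1/(s - 25) = 1/(-25 + s))
√(p(V(-8)) + 363310) = √(1/(-25 + 2*(-8)) + 363310) = √(1/(-25 - 16) + 363310) = √(1/(-41) + 363310) = √(-1/41 + 363310) = √(14895709/41) = √610724069/41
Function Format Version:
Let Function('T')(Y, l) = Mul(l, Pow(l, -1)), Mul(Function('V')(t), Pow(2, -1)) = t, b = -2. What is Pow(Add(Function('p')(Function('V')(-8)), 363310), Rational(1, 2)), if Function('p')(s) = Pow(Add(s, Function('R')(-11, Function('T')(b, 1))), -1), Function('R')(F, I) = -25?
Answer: Mul(Rational(1, 41), Pow(610724069, Rational(1, 2))) ≈ 602.75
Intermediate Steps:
Function('V')(t) = Mul(2, t)
Function('T')(Y, l) = 1
Function('p')(s) = Pow(Add(-25, s), -1) (Function('p')(s) = Pow(Add(s, -25), -1) = Pow(Add(-25, s), -1))
Pow(Add(Function('p')(Function('V')(-8)), 363310), Rational(1, 2)) = Pow(Add(Pow(Add(-25, Mul(2, -8)), -1), 363310), Rational(1, 2)) = Pow(Add(Pow(Add(-25, -16), -1), 363310), Rational(1, 2)) = Pow(Add(Pow(-41, -1), 363310), Rational(1, 2)) = Pow(Add(Rational(-1, 41), 363310), Rational(1, 2)) = Pow(Rational(14895709, 41), Rational(1, 2)) = Mul(Rational(1, 41), Pow(610724069, Rational(1, 2)))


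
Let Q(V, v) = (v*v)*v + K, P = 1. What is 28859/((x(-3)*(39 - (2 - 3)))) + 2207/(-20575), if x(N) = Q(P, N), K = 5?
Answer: -119143217/3621200 ≈ -32.902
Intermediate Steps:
Q(V, v) = 5 + v³ (Q(V, v) = (v*v)*v + 5 = v²*v + 5 = v³ + 5 = 5 + v³)
x(N) = 5 + N³
28859/((x(-3)*(39 - (2 - 3)))) + 2207/(-20575) = 28859/(((5 + (-3)³)*(39 - (2 - 3)))) + 2207/(-20575) = 28859/(((5 - 27)*(39 - 1*(-1)))) + 2207*(-1/20575) = 28859/((-22*(39 + 1))) - 2207/20575 = 28859/((-22*40)) - 2207/20575 = 28859/(-880) - 2207/20575 = 28859*(-1/880) - 2207/20575 = -28859/880 - 2207/20575 = -119143217/3621200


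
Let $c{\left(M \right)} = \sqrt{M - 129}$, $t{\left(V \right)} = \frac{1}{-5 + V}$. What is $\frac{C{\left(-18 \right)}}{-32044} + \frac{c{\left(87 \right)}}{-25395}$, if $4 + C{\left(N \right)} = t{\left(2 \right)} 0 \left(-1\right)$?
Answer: $\frac{1}{8011} - \frac{i \sqrt{42}}{25395} \approx 0.00012483 - 0.0002552 i$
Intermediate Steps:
$c{\left(M \right)} = \sqrt{-129 + M}$
$C{\left(N \right)} = -4$ ($C{\left(N \right)} = -4 + \frac{1}{-5 + 2} \cdot 0 \left(-1\right) = -4 + \frac{1}{-3} \cdot 0 \left(-1\right) = -4 + \left(- \frac{1}{3}\right) 0 \left(-1\right) = -4 + 0 \left(-1\right) = -4 + 0 = -4$)
$\frac{C{\left(-18 \right)}}{-32044} + \frac{c{\left(87 \right)}}{-25395} = - \frac{4}{-32044} + \frac{\sqrt{-129 + 87}}{-25395} = \left(-4\right) \left(- \frac{1}{32044}\right) + \sqrt{-42} \left(- \frac{1}{25395}\right) = \frac{1}{8011} + i \sqrt{42} \left(- \frac{1}{25395}\right) = \frac{1}{8011} - \frac{i \sqrt{42}}{25395}$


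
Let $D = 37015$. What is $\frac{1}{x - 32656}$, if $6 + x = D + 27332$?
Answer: $\frac{1}{31685} \approx 3.1561 \cdot 10^{-5}$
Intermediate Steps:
$x = 64341$ ($x = -6 + \left(37015 + 27332\right) = -6 + 64347 = 64341$)
$\frac{1}{x - 32656} = \frac{1}{64341 - 32656} = \frac{1}{31685}$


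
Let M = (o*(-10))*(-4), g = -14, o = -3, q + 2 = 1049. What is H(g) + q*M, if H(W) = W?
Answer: -125654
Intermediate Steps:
q = 1047 (q = -2 + 1049 = 1047)
M = -120 (M = -3*(-10)*(-4) = 30*(-4) = -120)
H(g) + q*M = -14 + 1047*(-120) = -14 - 125640 = -125654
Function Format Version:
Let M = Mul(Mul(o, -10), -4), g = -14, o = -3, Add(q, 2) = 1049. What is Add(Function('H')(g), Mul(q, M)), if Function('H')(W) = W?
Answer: -125654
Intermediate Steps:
q = 1047 (q = Add(-2, 1049) = 1047)
M = -120 (M = Mul(Mul(-3, -10), -4) = Mul(30, -4) = -120)
Add(Function('H')(g), Mul(q, M)) = Add(-14, Mul(1047, -120)) = Add(-14, -125640) = -125654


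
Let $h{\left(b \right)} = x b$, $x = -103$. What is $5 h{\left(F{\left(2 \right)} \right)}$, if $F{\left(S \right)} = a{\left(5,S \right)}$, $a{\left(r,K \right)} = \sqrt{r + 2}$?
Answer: $- 515 \sqrt{7} \approx -1362.6$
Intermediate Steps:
$a{\left(r,K \right)} = \sqrt{2 + r}$
$F{\left(S \right)} = \sqrt{7}$ ($F{\left(S \right)} = \sqrt{2 + 5} = \sqrt{7}$)
$h{\left(b \right)} = - 103 b$
$5 h{\left(F{\left(2 \right)} \right)} = 5 \left(- 103 \sqrt{7}\right) = - 515 \sqrt{7}$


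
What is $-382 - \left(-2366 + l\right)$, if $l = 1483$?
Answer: $501$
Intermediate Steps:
$-382 - \left(-2366 + l\right) = -382 + \left(2366 - 1483\right) = -382 + 883 = 501$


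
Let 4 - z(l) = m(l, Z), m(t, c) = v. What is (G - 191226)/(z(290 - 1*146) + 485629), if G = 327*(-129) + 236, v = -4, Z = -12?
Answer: -233173/485637 ≈ -0.48014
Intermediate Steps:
m(t, c) = -4
G = -41947 (G = -42183 + 236 = -41947)
z(l) = 8 (z(l) = 4 - 1*(-4) = 4 + 4 = 8)
(G - 191226)/(z(290 - 1*146) + 485629) = (-41947 - 191226)/(8 + 485629) = -233173/485637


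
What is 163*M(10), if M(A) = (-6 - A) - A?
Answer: -4238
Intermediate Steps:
M(A) = -6 - 2*A
163*M(10) = 163*(-6 - 2*10) = 163*(-6 - 20) = 163*(-26) = -4238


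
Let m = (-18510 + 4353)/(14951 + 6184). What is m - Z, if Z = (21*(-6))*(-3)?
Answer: -2667729/7045 ≈ -378.67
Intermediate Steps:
m = -4719/7045 (m = -14157/21135 = -14157*1/21135 = -4719/7045 ≈ -0.66984)
Z = 378 (Z = -126*(-3) = 378)
m - Z = -4719/7045 - 1*378 = -4719/7045 - 378 = -2667729/7045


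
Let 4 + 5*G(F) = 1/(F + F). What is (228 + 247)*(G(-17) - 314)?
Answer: -5084115/34 ≈ -1.4953e+5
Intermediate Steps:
G(F) = -⅘ + 1/(10*F) (G(F) = -⅘ + 1/(5*(F + F)) = -⅘ + 1/(5*((2*F))) = -⅘ + (1/(2*F))/5 = -⅘ + 1/(10*F))
(228 + 247)*(G(-17) - 314) = (228 + 247)*((⅒)*(1 - 8*(-17))/(-17) - 314) = 475*((⅒)*(-1/17)*(1 + 136) - 314) = 475*((⅒)*(-1/17)*137 - 314) = 475*(-137/170 - 314) = 475*(-53517/170) = -5084115/34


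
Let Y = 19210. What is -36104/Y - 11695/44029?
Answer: -907141983/422898545 ≈ -2.1451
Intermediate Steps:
-36104/Y - 11695/44029 = -36104/19210 - 11695/44029 = -36104*1/19210 - 11695*1/44029 = -18052/9605 - 11695/44029 = -907141983/422898545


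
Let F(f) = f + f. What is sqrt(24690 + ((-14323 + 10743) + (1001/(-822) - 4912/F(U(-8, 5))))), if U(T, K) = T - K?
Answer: sqrt(2431997663394)/10686 ≈ 145.94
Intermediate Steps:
F(f) = 2*f
sqrt(24690 + ((-14323 + 10743) + (1001/(-822) - 4912/F(U(-8, 5))))) = sqrt(24690 + ((-14323 + 10743) + (1001/(-822) - 4912*1/(2*(-8 - 1*5))))) = sqrt(24690 + (-3580 + (1001*(-1/822) - 4912*1/(2*(-8 - 5))))) = sqrt(24690 + (-3580 + (-1001/822 - 4912/(2*(-13))))) = sqrt(24690 + (-3580 + (-1001/822 - 4912/(-26)))) = sqrt(24690 + (-3580 + (-1001/822 - 4912*(-1/26)))) = sqrt(24690 + (-3580 + (-1001/822 + 2456/13))) = sqrt(24690 + (-3580 + 2005819/10686)) = sqrt(24690 - 36250061/10686) = sqrt(227587279/10686) = sqrt(2431997663394)/10686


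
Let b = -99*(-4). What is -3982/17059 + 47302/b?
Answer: 402673973/3377682 ≈ 119.22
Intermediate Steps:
b = 396
-3982/17059 + 47302/b = -3982/17059 + 47302/396 = -3982*1/17059 + 47302*(1/396) = -3982/17059 + 23651/198 = 402673973/3377682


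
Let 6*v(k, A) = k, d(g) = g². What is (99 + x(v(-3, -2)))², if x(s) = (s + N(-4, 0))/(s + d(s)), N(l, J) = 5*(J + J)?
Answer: 10201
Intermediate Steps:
N(l, J) = 10*J (N(l, J) = 5*(2*J) = 10*J)
v(k, A) = k/6
x(s) = s/(s + s²) (x(s) = (s + 10*0)/(s + s²) = (s + 0)/(s + s²) = s/(s + s²))
(99 + x(v(-3, -2)))² = (99 + 1/(1 + (⅙)*(-3)))² = (99 + 1/(1 - ½))² = (99 + 1/(½))² = (99 + 2)² = 101² = 10201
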